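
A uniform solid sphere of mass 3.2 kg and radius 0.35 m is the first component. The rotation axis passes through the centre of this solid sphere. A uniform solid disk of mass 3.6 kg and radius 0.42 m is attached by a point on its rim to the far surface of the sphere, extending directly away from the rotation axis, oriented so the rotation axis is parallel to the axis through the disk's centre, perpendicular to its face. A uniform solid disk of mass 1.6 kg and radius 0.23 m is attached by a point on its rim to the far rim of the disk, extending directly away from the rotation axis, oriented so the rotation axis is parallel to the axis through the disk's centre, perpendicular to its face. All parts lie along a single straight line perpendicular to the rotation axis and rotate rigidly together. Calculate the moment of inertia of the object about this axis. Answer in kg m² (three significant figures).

5.88

Solid sphere: I_cm = (2/5)MR² = (2/5)(3.2)(0.35)² = 0.1568 kg m²; axis through the centre, so I = 0.1568 kg m².
Solid disk: I_cm = (1/2)MR² = (1/2)(3.6)(0.42)² = 0.31752 kg m²; centre at d = 0.35 + 0.42 = 0.77 m, so I = I_cm + Md² gives I = 0.31752 + (3.6)(0.77)² = 2.452 kg m².
Solid disk: I_cm = (1/2)MR² = (1/2)(1.6)(0.23)² = 0.04232 kg m²; centre at d = 0.35 + 0.42 + 0.42 + 0.23 = 1.42 m, so I = I_cm + Md² gives I = 0.04232 + (1.6)(1.42)² = 3.2686 kg m².
Total I = 0.1568 + 2.452 + 3.2686 = 5.8773 kg m².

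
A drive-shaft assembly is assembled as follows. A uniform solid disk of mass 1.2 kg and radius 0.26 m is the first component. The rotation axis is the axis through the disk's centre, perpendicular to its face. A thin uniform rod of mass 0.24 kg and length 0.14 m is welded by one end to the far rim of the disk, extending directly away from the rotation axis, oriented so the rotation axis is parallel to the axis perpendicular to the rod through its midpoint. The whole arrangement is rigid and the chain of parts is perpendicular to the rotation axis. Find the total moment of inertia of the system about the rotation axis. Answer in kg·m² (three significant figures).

0.0671

Solid disk: I_cm = (1/2)MR² = (1/2)(1.2)(0.26)² = 0.04056 kg·m²; axis through the centre, so I = 0.04056 kg·m².
Thin rod: I_cm = (1/12)ML² = (1/12)(0.24)(0.14)² = 0.000392 kg·m²; centre at d = 0.26 + 0.07 = 0.33 m, so I = I_cm + Md² gives I = 0.000392 + (0.24)(0.33)² = 0.026528 kg·m².
Total I = 0.04056 + 0.026528 = 0.067088 kg·m².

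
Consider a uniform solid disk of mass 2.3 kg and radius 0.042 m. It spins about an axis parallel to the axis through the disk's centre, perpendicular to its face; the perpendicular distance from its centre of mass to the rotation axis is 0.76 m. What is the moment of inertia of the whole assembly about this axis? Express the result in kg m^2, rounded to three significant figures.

I_cm = (1/2)MR² = (1/2)(2.3)(0.042)² = 0.0020286 kg m^2; centre at d = 0.76 m, so the parallel axis theorem gives I = 0.0020286 + (2.3)(0.76)² = 1.3305 kg m^2.

1.33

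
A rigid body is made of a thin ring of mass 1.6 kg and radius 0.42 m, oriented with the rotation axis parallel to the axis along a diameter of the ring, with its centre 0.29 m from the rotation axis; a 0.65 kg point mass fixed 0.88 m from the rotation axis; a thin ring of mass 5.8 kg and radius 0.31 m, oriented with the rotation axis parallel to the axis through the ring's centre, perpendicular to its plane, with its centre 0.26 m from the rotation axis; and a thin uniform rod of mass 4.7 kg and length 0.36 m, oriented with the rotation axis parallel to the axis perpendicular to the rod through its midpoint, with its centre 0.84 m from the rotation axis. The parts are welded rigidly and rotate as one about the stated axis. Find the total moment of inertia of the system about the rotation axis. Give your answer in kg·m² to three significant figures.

5.10

Thin ring: I_cm = (1/2)MR² = (1/2)(1.6)(0.42)² = 0.14112 kg·m²; centre at d = 0.29 m, so the parallel axis theorem gives I = 0.14112 + (1.6)(0.29)² = 0.27568 kg·m².
Point mass: I_cm = 0; centre at d = 0.88 m, so the parallel axis theorem gives I = 0 + (0.65)(0.88)² = 0.50336 kg·m².
Thin ring: I_cm = MR² = (5.8)(0.31)² = 0.55738 kg·m²; centre at d = 0.26 m, so the parallel axis theorem gives I = 0.55738 + (5.8)(0.26)² = 0.94946 kg·m².
Thin rod: I_cm = (1/12)ML² = (1/12)(4.7)(0.36)² = 0.05076 kg·m²; centre at d = 0.84 m, so the parallel axis theorem gives I = 0.05076 + (4.7)(0.84)² = 3.3671 kg·m².
Total I = 0.27568 + 0.50336 + 0.94946 + 3.3671 = 5.0956 kg·m².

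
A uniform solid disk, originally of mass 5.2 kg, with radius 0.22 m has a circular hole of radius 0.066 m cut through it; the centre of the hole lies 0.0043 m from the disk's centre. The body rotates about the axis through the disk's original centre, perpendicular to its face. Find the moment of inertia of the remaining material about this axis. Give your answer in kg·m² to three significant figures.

Unpierced body about its centre: I₀ = (1/2)MR² = (1/2)(5.2)(0.22)² = 0.12584 kg·m².
The removed disk has mass m = M·(r/R)² = (5.2)(0.066/0.22)² = 0.468 kg (same uniform areal density).
Its moment of inertia about the rotation axis (parallel-axis theorem): I_hole = (1/2)mr² + md² = (1/2)(0.468)(0.066)² + (0.468)(0.0043)² = 0.001028 kg·m².
Treating the hole as negative mass, I = I₀ − I_hole = 0.12584 − 0.001028 = 0.12481 kg·m².

0.125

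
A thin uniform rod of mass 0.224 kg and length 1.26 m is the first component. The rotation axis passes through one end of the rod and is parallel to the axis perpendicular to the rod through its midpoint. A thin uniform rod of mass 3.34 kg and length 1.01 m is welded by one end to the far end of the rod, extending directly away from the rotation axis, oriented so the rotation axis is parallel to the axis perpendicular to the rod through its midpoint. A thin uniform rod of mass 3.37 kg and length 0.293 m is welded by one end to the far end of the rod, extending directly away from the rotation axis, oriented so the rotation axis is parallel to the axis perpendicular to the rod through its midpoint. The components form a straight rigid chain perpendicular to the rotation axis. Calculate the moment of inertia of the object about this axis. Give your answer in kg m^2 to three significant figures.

30.5

Thin rod: I_cm = (1/12)ML² = (1/12)(0.224)(1.26)² = 0.029635 kg m^2; centre at d = 0.63 m, so I = I_cm + Md² gives I = 0.029635 + (0.224)(0.63)² = 0.11854 kg m^2.
Thin rod: I_cm = (1/12)ML² = (1/12)(3.34)(1.01)² = 0.28393 kg m^2; centre at d = 0.63 + 0.63 + 0.505 = 1.765 m, so I = I_cm + Md² gives I = 0.28393 + (3.34)(1.765)² = 10.689 kg m^2.
Thin rod: I_cm = (1/12)ML² = (1/12)(3.37)(0.293)² = 0.024109 kg m^2; centre at d = 0.63 + 0.63 + 0.505 + 0.505 + 0.1465 = 2.4165 m, so I = I_cm + Md² gives I = 0.024109 + (3.37)(2.4165)² = 19.703 kg m^2.
Total I = 0.11854 + 10.689 + 19.703 = 30.51 kg m^2.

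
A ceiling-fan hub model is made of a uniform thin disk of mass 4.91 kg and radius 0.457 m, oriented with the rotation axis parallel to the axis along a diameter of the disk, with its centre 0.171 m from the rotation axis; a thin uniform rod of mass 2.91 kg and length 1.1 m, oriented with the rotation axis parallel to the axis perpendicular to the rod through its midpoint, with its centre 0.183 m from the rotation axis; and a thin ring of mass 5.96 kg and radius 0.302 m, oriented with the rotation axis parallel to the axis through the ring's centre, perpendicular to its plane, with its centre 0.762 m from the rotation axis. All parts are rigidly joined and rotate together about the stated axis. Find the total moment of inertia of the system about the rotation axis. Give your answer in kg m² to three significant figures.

Thin disk: I_cm = (1/4)MR² = (1/4)(4.91)(0.457)² = 0.25636 kg m²; centre at d = 0.171 m, so the parallel axis theorem gives I = 0.25636 + (4.91)(0.171)² = 0.39994 kg m².
Thin rod: I_cm = (1/12)ML² = (1/12)(2.91)(1.1)² = 0.29343 kg m²; centre at d = 0.183 m, so the parallel axis theorem gives I = 0.29343 + (2.91)(0.183)² = 0.39088 kg m².
Thin ring: I_cm = MR² = (5.96)(0.302)² = 0.54358 kg m²; centre at d = 0.762 m, so the parallel axis theorem gives I = 0.54358 + (5.96)(0.762)² = 4.0042 kg m².
Total I = 0.39994 + 0.39088 + 4.0042 = 4.795 kg m².

4.80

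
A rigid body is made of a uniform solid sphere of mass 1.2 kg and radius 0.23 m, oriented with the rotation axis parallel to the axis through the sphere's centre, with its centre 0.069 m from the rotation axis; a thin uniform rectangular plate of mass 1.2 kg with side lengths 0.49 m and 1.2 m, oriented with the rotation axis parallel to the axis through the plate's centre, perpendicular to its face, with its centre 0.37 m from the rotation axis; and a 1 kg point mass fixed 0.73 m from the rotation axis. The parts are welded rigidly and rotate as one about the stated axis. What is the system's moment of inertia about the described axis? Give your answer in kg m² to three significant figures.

Solid sphere: I_cm = (2/5)MR² = (2/5)(1.2)(0.23)² = 0.025392 kg m²; centre at d = 0.069 m, so I = I_cm + Md² gives I = 0.025392 + (1.2)(0.069)² = 0.031105 kg m².
Rectangular plate: I_cm = (1/12)M(a²+b²) = (1/12)(1.2)[(0.49)² + (1.2)²] = 0.16801 kg m²; centre at d = 0.37 m, so I = I_cm + Md² gives I = 0.16801 + (1.2)(0.37)² = 0.33229 kg m².
Point mass: I_cm = 0; centre at d = 0.73 m, so I = I_cm + Md² gives I = 0 + (1)(0.73)² = 0.5329 kg m².
Total I = 0.031105 + 0.33229 + 0.5329 = 0.8963 kg m².

0.896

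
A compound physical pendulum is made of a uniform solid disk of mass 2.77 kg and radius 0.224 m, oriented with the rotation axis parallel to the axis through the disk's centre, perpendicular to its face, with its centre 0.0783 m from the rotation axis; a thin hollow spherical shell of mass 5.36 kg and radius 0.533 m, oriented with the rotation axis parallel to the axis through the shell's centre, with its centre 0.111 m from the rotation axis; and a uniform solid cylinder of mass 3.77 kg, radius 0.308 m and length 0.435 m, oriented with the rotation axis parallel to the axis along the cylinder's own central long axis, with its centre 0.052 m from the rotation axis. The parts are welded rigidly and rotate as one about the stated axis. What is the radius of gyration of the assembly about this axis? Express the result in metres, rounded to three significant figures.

0.338

Solid disk: I_cm = (1/2)MR² = (1/2)(2.77)(0.224)² = 0.069494 kg·m²; centre at d = 0.0783 m, so the parallel axis theorem gives I = 0.069494 + (2.77)(0.0783)² = 0.086476 kg·m².
Spherical shell: I_cm = (2/3)MR² = (2/3)(5.36)(0.533)² = 1.0151 kg·m²; centre at d = 0.111 m, so the parallel axis theorem gives I = 1.0151 + (5.36)(0.111)² = 1.0812 kg·m².
Solid cylinder: I_cm = (1/2)MR² = (1/2)(3.77)(0.308)² = 0.17882 kg·m²; centre at d = 0.052 m, so the parallel axis theorem gives I = 0.17882 + (3.77)(0.052)² = 0.18901 kg·m².
Total I = 1.3567 kg·m²; total mass M = 11.9 kg.
k = √(I/M) = √(1.3567/11.9) = 0.33765 m.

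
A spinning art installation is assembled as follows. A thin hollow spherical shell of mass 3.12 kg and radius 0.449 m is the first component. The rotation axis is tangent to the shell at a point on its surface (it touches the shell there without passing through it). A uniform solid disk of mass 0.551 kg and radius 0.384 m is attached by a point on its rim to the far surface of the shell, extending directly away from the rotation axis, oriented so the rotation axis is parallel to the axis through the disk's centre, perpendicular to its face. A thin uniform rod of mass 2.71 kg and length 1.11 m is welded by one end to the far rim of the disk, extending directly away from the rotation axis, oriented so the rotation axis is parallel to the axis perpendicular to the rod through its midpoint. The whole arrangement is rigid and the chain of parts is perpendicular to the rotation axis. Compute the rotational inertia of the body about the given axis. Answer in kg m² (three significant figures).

15.6

Spherical shell: I_cm = (2/3)MR² = (2/3)(3.12)(0.449)² = 0.41933 kg m²; centre at d = 0.449 m, so I = I_cm + Md² gives I = 0.41933 + (3.12)(0.449)² = 1.0483 kg m².
Solid disk: I_cm = (1/2)MR² = (1/2)(0.551)(0.384)² = 0.040624 kg m²; centre at d = 0.449 + 0.449 + 0.384 = 1.282 m, so I = I_cm + Md² gives I = 0.040624 + (0.551)(1.282)² = 0.94621 kg m².
Thin rod: I_cm = (1/12)ML² = (1/12)(2.71)(1.11)² = 0.27825 kg m²; centre at d = 0.449 + 0.449 + 0.384 + 0.384 + 0.555 = 2.221 m, so I = I_cm + Md² gives I = 0.27825 + (2.71)(2.221)² = 13.646 kg m².
Total I = 1.0483 + 0.94621 + 13.646 = 15.641 kg m².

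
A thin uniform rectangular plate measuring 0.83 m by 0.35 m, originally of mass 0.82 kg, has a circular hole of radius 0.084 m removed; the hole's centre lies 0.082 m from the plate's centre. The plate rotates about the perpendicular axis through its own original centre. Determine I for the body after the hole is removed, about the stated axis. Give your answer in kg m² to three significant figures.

Unpierced body about its centre: I₀ = (1/12)M(a²+b²) = (1/12)(0.82)[(0.83)² + (0.35)²] = 0.055446 kg m².
The removed disk has mass m = M·πr²/(ab) = (0.82)·π(0.084)²/(0.83·0.35) = 0.062571 kg (same uniform areal density).
Its moment of inertia about the rotation axis (parallel-axis theorem): I_hole = (1/2)mr² + md² = (1/2)(0.062571)(0.084)² + (0.062571)(0.082)² = 0.00064148 kg m².
Treating the hole as negative mass, I = I₀ − I_hole = 0.055446 − 0.00064148 = 0.054804 kg m².

0.0548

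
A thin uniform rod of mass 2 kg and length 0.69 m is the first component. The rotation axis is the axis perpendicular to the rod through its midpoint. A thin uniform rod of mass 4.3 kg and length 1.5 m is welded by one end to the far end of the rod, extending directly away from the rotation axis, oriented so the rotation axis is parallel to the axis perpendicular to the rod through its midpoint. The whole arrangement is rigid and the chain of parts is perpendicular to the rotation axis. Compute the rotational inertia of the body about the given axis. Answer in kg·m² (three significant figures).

6.04

Thin rod: I_cm = (1/12)ML² = (1/12)(2)(0.69)² = 0.07935 kg·m²; axis through the centre, so I = 0.07935 kg·m².
Thin rod: I_cm = (1/12)ML² = (1/12)(4.3)(1.5)² = 0.80625 kg·m²; centre at d = 0.345 + 0.75 = 1.095 m, so I = I_cm + Md² gives I = 0.80625 + (4.3)(1.095)² = 5.9621 kg·m².
Total I = 0.07935 + 5.9621 = 6.0414 kg·m².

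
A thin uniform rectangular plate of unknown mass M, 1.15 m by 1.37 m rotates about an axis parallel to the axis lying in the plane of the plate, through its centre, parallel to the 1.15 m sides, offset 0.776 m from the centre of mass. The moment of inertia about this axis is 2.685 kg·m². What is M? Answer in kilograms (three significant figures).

3.54

I = I_cm + Md² = (1/12)Mb² + Md² = M·[0.0833333·(1.37)² + (0.776)²] = M·0.75858.
So M = 2.685 / 0.75858 = 3.5395 kg.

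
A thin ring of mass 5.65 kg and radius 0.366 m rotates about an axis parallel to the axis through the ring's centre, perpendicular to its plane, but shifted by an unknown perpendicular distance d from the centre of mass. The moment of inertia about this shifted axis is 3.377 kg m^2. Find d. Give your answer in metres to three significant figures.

0.681

About the centre-of-mass axis, I_cm = MR² = (5.65)(0.366)² = 0.75685 kg m^2.
Parallel axis theorem: I = I_cm + Md², so Md² = 3.377 − 0.75685 = 2.6201 kg m^2.
d = √(2.6201 / 5.65) = 0.68099 m.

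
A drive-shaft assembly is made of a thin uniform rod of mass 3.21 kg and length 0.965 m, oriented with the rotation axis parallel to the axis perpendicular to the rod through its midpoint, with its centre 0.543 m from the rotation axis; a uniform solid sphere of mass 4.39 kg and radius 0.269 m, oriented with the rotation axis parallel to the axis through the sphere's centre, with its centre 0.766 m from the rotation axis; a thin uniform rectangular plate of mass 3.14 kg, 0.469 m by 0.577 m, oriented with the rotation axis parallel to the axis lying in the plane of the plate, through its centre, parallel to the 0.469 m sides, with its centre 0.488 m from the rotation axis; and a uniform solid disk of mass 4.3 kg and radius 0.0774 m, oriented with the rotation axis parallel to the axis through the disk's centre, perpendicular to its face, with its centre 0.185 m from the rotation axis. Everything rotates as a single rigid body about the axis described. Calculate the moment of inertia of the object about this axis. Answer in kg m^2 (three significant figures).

4.89

Thin rod: I_cm = (1/12)ML² = (1/12)(3.21)(0.965)² = 0.2491 kg m^2; centre at d = 0.543 m, so I = I_cm + Md² gives I = 0.2491 + (3.21)(0.543)² = 1.1956 kg m^2.
Solid sphere: I_cm = (2/5)MR² = (2/5)(4.39)(0.269)² = 0.12707 kg m^2; centre at d = 0.766 m, so I = I_cm + Md² gives I = 0.12707 + (4.39)(0.766)² = 2.7029 kg m^2.
Rectangular plate: I_cm = (1/12)Mb² = (1/12)(3.14)(0.577)² = 0.087116 kg m^2; centre at d = 0.488 m, so I = I_cm + Md² gives I = 0.087116 + (3.14)(0.488)² = 0.83489 kg m^2.
Solid disk: I_cm = (1/2)MR² = (1/2)(4.3)(0.0774)² = 0.01288 kg m^2; centre at d = 0.185 m, so I = I_cm + Md² gives I = 0.01288 + (4.3)(0.185)² = 0.16005 kg m^2.
Total I = 1.1956 + 2.7029 + 0.83489 + 0.16005 = 4.8934 kg m^2.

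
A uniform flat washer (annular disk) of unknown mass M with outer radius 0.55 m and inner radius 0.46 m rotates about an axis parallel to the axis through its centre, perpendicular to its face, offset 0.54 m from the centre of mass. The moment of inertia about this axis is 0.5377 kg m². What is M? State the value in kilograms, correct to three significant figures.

I = I_cm + Md² = (1/2)M(R²+r²) + Md² = M·[0.5·[(0.55)² + (0.46)²] + (0.54)²] = M·0.54865.
So M = 0.5377 / 0.54865 = 0.98004 kg.

0.980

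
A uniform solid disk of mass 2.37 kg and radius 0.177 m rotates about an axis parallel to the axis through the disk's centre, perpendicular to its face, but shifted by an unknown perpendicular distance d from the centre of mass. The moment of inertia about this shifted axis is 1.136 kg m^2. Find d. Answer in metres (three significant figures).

About the centre-of-mass axis, I_cm = (1/2)MR² = (1/2)(2.37)(0.177)² = 0.037125 kg m^2.
Parallel axis theorem: I = I_cm + Md², so Md² = 1.136 − 0.037125 = 1.0989 kg m^2.
d = √(1.0989 / 2.37) = 0.68093 m.

0.681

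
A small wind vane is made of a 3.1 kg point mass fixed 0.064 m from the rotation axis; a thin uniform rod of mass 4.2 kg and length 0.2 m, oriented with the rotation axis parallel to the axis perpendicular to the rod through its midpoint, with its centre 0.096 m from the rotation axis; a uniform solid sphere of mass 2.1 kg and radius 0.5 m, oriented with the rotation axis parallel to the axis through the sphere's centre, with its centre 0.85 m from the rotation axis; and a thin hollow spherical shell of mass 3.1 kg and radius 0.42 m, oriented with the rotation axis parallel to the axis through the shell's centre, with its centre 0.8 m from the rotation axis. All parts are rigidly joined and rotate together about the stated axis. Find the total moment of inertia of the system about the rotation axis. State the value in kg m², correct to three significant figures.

4.14

Point mass: I_cm = 0; centre at d = 0.064 m, so the parallel axis theorem gives I = 0 + (3.1)(0.064)² = 0.012698 kg m².
Thin rod: I_cm = (1/12)ML² = (1/12)(4.2)(0.2)² = 0.014 kg m²; centre at d = 0.096 m, so the parallel axis theorem gives I = 0.014 + (4.2)(0.096)² = 0.052707 kg m².
Solid sphere: I_cm = (2/5)MR² = (2/5)(2.1)(0.5)² = 0.21 kg m²; centre at d = 0.85 m, so the parallel axis theorem gives I = 0.21 + (2.1)(0.85)² = 1.7272 kg m².
Spherical shell: I_cm = (2/3)MR² = (2/3)(3.1)(0.42)² = 0.36456 kg m²; centre at d = 0.8 m, so the parallel axis theorem gives I = 0.36456 + (3.1)(0.8)² = 2.3486 kg m².
Total I = 0.012698 + 0.052707 + 1.7272 + 2.3486 = 4.1412 kg m².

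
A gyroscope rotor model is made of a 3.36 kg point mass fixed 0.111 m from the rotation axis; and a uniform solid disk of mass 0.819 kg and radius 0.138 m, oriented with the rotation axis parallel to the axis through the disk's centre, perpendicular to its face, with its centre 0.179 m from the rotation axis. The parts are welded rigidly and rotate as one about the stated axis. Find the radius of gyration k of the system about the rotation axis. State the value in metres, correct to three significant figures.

Point mass: I_cm = 0; centre at d = 0.111 m, so the parallel axis theorem gives I = 0 + (3.36)(0.111)² = 0.041399 kg m².
Solid disk: I_cm = (1/2)MR² = (1/2)(0.819)(0.138)² = 0.0077985 kg m²; centre at d = 0.179 m, so the parallel axis theorem gives I = 0.0077985 + (0.819)(0.179)² = 0.03404 kg m².
Total I = 0.075439 kg m²; total mass M = 4.179 kg.
k = √(I/M) = √(0.075439/4.179) = 0.13436 m.

0.134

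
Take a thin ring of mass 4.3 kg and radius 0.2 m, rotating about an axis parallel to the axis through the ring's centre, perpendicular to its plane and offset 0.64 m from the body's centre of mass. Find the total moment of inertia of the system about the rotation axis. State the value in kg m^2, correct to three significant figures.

I_cm = MR² = (4.3)(0.2)² = 0.172 kg m^2; centre at d = 0.64 m, so the parallel axis theorem gives I = 0.172 + (4.3)(0.64)² = 1.9333 kg m^2.

1.93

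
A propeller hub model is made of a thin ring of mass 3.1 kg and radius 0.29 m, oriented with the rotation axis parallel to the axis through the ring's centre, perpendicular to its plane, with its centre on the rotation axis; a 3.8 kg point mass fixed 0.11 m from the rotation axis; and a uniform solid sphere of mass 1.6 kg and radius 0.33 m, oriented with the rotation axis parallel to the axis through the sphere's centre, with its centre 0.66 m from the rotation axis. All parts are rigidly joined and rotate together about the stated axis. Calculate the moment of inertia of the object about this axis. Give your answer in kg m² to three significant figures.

1.07

Thin ring: I_cm = MR² = (3.1)(0.29)² = 0.26071 kg m²; axis through the centre, so I = 0.26071 kg m².
Point mass: I_cm = 0; centre at d = 0.11 m, so the parallel axis theorem gives I = 0 + (3.8)(0.11)² = 0.04598 kg m².
Solid sphere: I_cm = (2/5)MR² = (2/5)(1.6)(0.33)² = 0.069696 kg m²; centre at d = 0.66 m, so the parallel axis theorem gives I = 0.069696 + (1.6)(0.66)² = 0.76666 kg m².
Total I = 0.26071 + 0.04598 + 0.76666 = 1.0733 kg m².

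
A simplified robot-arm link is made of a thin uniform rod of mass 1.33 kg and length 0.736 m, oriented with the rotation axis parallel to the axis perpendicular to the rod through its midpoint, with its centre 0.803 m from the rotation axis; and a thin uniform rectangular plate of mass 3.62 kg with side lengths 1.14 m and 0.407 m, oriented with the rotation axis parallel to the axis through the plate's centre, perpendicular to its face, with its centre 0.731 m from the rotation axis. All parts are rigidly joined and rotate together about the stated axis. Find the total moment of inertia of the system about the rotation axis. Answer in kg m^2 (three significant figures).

3.29

Thin rod: I_cm = (1/12)ML² = (1/12)(1.33)(0.736)² = 0.060038 kg m^2; centre at d = 0.803 m, so the parallel axis theorem gives I = 0.060038 + (1.33)(0.803)² = 0.91763 kg m^2.
Rectangular plate: I_cm = (1/12)M(a²+b²) = (1/12)(3.62)[(1.14)² + (0.407)²] = 0.44202 kg m^2; centre at d = 0.731 m, so the parallel axis theorem gives I = 0.44202 + (3.62)(0.731)² = 2.3764 kg m^2.
Total I = 0.91763 + 2.3764 = 3.294 kg m^2.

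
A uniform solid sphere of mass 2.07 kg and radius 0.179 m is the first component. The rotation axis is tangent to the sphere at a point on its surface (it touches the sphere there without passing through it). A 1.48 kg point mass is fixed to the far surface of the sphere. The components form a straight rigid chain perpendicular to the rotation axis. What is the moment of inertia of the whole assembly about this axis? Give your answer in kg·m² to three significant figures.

Solid sphere: I_cm = (2/5)MR² = (2/5)(2.07)(0.179)² = 0.02653 kg·m²; centre at d = 0.179 m, so I = I_cm + Md² gives I = 0.02653 + (2.07)(0.179)² = 0.092855 kg·m².
Point mass: I_cm = 0; centre at d = 0.179 + 0.179 = 0.358 m, so I = I_cm + Md² gives I = 0 + (1.48)(0.358)² = 0.18968 kg·m².
Total I = 0.092855 + 0.18968 = 0.28254 kg·m².

0.283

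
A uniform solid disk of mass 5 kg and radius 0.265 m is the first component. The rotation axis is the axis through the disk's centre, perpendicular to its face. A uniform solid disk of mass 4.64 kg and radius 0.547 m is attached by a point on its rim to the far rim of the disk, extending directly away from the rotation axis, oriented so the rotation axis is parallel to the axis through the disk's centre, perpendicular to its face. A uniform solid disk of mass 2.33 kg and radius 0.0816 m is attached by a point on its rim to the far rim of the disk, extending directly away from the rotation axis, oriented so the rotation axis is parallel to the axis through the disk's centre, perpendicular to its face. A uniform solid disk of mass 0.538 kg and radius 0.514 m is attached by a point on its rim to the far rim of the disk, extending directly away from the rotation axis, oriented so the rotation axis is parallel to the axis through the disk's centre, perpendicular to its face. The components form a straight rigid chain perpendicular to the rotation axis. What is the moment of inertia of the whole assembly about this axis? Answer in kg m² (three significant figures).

11.1

Solid disk: I_cm = (1/2)MR² = (1/2)(5)(0.265)² = 0.17556 kg m²; axis through the centre, so I = 0.17556 kg m².
Solid disk: I_cm = (1/2)MR² = (1/2)(4.64)(0.547)² = 0.69416 kg m²; centre at d = 0.265 + 0.547 = 0.812 m, so the parallel axis theorem gives I = 0.69416 + (4.64)(0.812)² = 3.7535 kg m².
Solid disk: I_cm = (1/2)MR² = (1/2)(2.33)(0.0816)² = 0.0077572 kg m²; centre at d = 0.265 + 0.547 + 0.547 + 0.0816 = 1.4406 m, so the parallel axis theorem gives I = 0.0077572 + (2.33)(1.4406)² = 4.8433 kg m².
Solid disk: I_cm = (1/2)MR² = (1/2)(0.538)(0.514)² = 0.071069 kg m²; centre at d = 0.265 + 0.547 + 0.547 + 0.0816 + 0.0816 + 0.514 = 2.0362 m, so the parallel axis theorem gives I = 0.071069 + (0.538)(2.0362)² = 2.3017 kg m².
Total I = 0.17556 + 3.7535 + 4.8433 + 2.3017 = 11.074 kg m².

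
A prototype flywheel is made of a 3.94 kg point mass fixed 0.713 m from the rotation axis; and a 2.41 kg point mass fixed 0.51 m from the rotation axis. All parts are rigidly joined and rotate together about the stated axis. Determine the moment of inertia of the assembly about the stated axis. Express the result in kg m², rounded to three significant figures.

Point mass: I_cm = 0; centre at d = 0.713 m, so I = I_cm + Md² gives I = 0 + (3.94)(0.713)² = 2.003 kg m².
Point mass: I_cm = 0; centre at d = 0.51 m, so I = I_cm + Md² gives I = 0 + (2.41)(0.51)² = 0.62684 kg m².
Total I = 2.003 + 0.62684 = 2.6298 kg m².

2.63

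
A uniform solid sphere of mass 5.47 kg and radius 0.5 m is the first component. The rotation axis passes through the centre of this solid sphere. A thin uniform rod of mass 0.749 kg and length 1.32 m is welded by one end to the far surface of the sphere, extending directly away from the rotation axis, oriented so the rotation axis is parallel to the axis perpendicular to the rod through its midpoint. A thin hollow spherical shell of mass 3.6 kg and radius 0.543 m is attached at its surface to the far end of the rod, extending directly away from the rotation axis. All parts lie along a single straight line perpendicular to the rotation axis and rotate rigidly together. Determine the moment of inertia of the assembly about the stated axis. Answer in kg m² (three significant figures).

Solid sphere: I_cm = (2/5)MR² = (2/5)(5.47)(0.5)² = 0.547 kg m²; axis through the centre, so I = 0.547 kg m².
Thin rod: I_cm = (1/12)ML² = (1/12)(0.749)(1.32)² = 0.10875 kg m²; centre at d = 0.5 + 0.66 = 1.16 m, so the parallel axis theorem gives I = 0.10875 + (0.749)(1.16)² = 1.1166 kg m².
Spherical shell: I_cm = (2/3)MR² = (2/3)(3.6)(0.543)² = 0.70764 kg m²; centre at d = 0.5 + 0.66 + 0.66 + 0.543 = 2.363 m, so the parallel axis theorem gives I = 0.70764 + (3.6)(2.363)² = 20.809 kg m².
Total I = 0.547 + 1.1166 + 20.809 = 22.473 kg m².

22.5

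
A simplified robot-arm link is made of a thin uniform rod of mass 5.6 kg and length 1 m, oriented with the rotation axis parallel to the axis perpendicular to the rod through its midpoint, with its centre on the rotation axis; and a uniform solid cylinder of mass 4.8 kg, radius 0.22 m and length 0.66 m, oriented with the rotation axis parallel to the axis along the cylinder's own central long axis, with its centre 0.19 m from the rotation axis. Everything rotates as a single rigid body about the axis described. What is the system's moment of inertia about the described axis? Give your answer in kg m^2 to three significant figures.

0.756

Thin rod: I_cm = (1/12)ML² = (1/12)(5.6)(1)² = 0.46667 kg m^2; axis through the centre, so I = 0.46667 kg m^2.
Solid cylinder: I_cm = (1/2)MR² = (1/2)(4.8)(0.22)² = 0.11616 kg m^2; centre at d = 0.19 m, so I = I_cm + Md² gives I = 0.11616 + (4.8)(0.19)² = 0.28944 kg m^2.
Total I = 0.46667 + 0.28944 = 0.75611 kg m^2.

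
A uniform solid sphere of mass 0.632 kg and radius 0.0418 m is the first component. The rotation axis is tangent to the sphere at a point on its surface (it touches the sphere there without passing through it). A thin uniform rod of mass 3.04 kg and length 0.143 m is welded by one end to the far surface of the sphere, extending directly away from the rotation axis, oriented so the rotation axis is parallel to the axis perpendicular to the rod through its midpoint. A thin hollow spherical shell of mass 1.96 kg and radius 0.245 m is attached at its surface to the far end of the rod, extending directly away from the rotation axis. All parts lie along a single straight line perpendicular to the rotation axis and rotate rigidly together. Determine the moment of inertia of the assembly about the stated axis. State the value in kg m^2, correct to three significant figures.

Solid sphere: I_cm = (2/5)MR² = (2/5)(0.632)(0.0418)² = 0.0004417 kg m^2; centre at d = 0.0418 m, so I = I_cm + Md² gives I = 0.0004417 + (0.632)(0.0418)² = 0.001546 kg m^2.
Thin rod: I_cm = (1/12)ML² = (1/12)(3.04)(0.143)² = 0.0051804 kg m^2; centre at d = 0.0418 + 0.0418 + 0.0715 = 0.1551 m, so I = I_cm + Md² gives I = 0.0051804 + (3.04)(0.1551)² = 0.078311 kg m^2.
Spherical shell: I_cm = (2/3)MR² = (2/3)(1.96)(0.245)² = 0.078433 kg m^2; centre at d = 0.0418 + 0.0418 + 0.0715 + 0.0715 + 0.245 = 0.4716 m, so I = I_cm + Md² gives I = 0.078433 + (1.96)(0.4716)² = 0.51435 kg m^2.
Total I = 0.001546 + 0.078311 + 0.51435 = 0.59421 kg m^2.

0.594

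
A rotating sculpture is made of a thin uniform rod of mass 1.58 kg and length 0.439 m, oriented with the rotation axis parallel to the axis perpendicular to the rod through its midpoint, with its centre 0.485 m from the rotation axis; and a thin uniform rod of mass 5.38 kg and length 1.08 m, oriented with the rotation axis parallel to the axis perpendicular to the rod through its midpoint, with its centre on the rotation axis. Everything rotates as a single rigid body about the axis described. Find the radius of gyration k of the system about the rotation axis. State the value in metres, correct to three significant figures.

0.364

Thin rod: I_cm = (1/12)ML² = (1/12)(1.58)(0.439)² = 0.025375 kg m^2; centre at d = 0.485 m, so the parallel axis theorem gives I = 0.025375 + (1.58)(0.485)² = 0.39703 kg m^2.
Thin rod: I_cm = (1/12)ML² = (1/12)(5.38)(1.08)² = 0.52294 kg m^2; axis through the centre, so I = 0.52294 kg m^2.
Total I = 0.91997 kg m^2; total mass M = 6.96 kg.
k = √(I/M) = √(0.91997/6.96) = 0.36356 m.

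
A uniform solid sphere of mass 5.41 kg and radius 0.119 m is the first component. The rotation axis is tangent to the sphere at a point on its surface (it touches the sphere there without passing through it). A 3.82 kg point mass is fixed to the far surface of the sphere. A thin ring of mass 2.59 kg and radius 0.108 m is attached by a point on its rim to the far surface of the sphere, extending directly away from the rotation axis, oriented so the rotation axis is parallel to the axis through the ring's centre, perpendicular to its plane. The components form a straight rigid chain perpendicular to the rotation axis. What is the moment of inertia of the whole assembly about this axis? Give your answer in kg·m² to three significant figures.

Solid sphere: I_cm = (2/5)MR² = (2/5)(5.41)(0.119)² = 0.030644 kg·m²; centre at d = 0.119 m, so the parallel axis theorem gives I = 0.030644 + (5.41)(0.119)² = 0.10726 kg·m².
Point mass: I_cm = 0; centre at d = 0.119 + 0.119 = 0.238 m, so the parallel axis theorem gives I = 0 + (3.82)(0.238)² = 0.21638 kg·m².
Thin ring: I_cm = MR² = (2.59)(0.108)² = 0.03021 kg·m²; centre at d = 0.119 + 0.119 + 0.108 = 0.346 m, so the parallel axis theorem gives I = 0.03021 + (2.59)(0.346)² = 0.34027 kg·m².
Total I = 0.10726 + 0.21638 + 0.34027 = 0.66391 kg·m².

0.664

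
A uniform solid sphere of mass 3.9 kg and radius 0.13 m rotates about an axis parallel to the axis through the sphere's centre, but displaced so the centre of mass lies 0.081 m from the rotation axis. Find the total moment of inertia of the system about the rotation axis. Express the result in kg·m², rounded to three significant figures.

I_cm = (2/5)MR² = (2/5)(3.9)(0.13)² = 0.026364 kg·m²; centre at d = 0.081 m, so I = I_cm + Md² gives I = 0.026364 + (3.9)(0.081)² = 0.051952 kg·m².

0.0520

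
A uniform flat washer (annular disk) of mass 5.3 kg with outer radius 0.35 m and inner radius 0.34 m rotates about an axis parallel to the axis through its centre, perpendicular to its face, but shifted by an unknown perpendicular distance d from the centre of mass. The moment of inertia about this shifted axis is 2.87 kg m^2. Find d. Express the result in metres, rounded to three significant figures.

About the centre-of-mass axis, I_cm = (1/2)M(R²+r²) = (1/2)(5.3)[(0.35)² + (0.34)²] = 0.63096 kg m^2.
Parallel axis theorem: I = I_cm + Md², so Md² = 2.87 − 0.63096 = 2.239 kg m^2.
d = √(2.239 / 5.3) = 0.64997 m.

0.650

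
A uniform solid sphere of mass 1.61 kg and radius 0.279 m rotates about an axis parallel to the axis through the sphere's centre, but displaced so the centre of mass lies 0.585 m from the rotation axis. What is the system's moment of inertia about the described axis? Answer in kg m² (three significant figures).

I_cm = (2/5)MR² = (2/5)(1.61)(0.279)² = 0.05013 kg m²; centre at d = 0.585 m, so I = I_cm + Md² gives I = 0.05013 + (1.61)(0.585)² = 0.60111 kg m².

0.601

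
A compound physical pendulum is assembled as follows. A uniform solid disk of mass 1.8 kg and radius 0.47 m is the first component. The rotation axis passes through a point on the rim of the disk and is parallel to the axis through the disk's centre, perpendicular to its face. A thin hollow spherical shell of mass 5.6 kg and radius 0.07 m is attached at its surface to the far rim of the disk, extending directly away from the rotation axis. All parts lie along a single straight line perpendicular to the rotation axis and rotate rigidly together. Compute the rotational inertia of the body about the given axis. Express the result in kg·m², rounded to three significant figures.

6.33

Solid disk: I_cm = (1/2)MR² = (1/2)(1.8)(0.47)² = 0.19881 kg·m²; centre at d = 0.47 m, so I = I_cm + Md² gives I = 0.19881 + (1.8)(0.47)² = 0.59643 kg·m².
Spherical shell: I_cm = (2/3)MR² = (2/3)(5.6)(0.07)² = 0.018293 kg·m²; centre at d = 0.47 + 0.47 + 0.07 = 1.01 m, so I = I_cm + Md² gives I = 0.018293 + (5.6)(1.01)² = 5.7309 kg·m².
Total I = 0.59643 + 5.7309 = 6.3273 kg·m².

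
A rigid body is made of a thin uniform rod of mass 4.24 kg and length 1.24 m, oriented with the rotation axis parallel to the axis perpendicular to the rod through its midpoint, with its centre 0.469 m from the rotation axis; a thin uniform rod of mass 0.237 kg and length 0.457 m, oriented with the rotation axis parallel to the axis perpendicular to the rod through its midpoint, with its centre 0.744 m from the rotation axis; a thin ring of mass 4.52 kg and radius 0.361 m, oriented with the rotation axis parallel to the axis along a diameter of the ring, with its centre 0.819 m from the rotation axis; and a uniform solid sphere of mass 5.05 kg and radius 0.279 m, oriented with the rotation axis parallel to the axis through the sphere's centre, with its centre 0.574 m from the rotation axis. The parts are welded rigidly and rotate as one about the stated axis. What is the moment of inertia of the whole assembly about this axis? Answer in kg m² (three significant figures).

Thin rod: I_cm = (1/12)ML² = (1/12)(4.24)(1.24)² = 0.54329 kg m²; centre at d = 0.469 m, so the parallel axis theorem gives I = 0.54329 + (4.24)(0.469)² = 1.4759 kg m².
Thin rod: I_cm = (1/12)ML² = (1/12)(0.237)(0.457)² = 0.0041248 kg m²; centre at d = 0.744 m, so the parallel axis theorem gives I = 0.0041248 + (0.237)(0.744)² = 0.13531 kg m².
Thin ring: I_cm = (1/2)MR² = (1/2)(4.52)(0.361)² = 0.29453 kg m²; centre at d = 0.819 m, so the parallel axis theorem gives I = 0.29453 + (4.52)(0.819)² = 3.3264 kg m².
Solid sphere: I_cm = (2/5)MR² = (2/5)(5.05)(0.279)² = 0.15724 kg m²; centre at d = 0.574 m, so the parallel axis theorem gives I = 0.15724 + (5.05)(0.574)² = 1.8211 kg m².
Total I = 1.4759 + 0.13531 + 3.3264 + 1.8211 = 6.7587 kg m².

6.76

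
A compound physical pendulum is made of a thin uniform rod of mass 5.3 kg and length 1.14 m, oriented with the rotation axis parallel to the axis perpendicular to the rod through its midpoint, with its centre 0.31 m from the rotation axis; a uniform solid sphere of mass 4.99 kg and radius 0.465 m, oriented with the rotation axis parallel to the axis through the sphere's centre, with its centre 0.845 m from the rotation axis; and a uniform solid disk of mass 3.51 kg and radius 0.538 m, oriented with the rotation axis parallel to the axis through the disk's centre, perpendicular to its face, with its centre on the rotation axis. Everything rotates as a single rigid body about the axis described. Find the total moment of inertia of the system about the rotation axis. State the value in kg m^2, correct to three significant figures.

Thin rod: I_cm = (1/12)ML² = (1/12)(5.3)(1.14)² = 0.57399 kg m^2; centre at d = 0.31 m, so I = I_cm + Md² gives I = 0.57399 + (5.3)(0.31)² = 1.0833 kg m^2.
Solid sphere: I_cm = (2/5)MR² = (2/5)(4.99)(0.465)² = 0.43159 kg m^2; centre at d = 0.845 m, so I = I_cm + Md² gives I = 0.43159 + (4.99)(0.845)² = 3.9946 kg m^2.
Solid disk: I_cm = (1/2)MR² = (1/2)(3.51)(0.538)² = 0.50797 kg m^2; axis through the centre, so I = 0.50797 kg m^2.
Total I = 1.0833 + 3.9946 + 0.50797 = 5.5859 kg m^2.

5.59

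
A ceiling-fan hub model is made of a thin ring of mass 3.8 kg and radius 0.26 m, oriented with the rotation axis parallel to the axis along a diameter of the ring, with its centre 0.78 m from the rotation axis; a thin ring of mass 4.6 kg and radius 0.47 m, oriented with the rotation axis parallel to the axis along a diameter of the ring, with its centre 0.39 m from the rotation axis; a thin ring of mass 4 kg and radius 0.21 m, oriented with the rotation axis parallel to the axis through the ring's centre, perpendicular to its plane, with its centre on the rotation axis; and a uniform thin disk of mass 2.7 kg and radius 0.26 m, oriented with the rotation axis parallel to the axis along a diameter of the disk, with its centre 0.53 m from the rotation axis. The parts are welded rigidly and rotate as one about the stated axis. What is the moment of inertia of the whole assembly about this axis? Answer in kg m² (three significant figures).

4.63

Thin ring: I_cm = (1/2)MR² = (1/2)(3.8)(0.26)² = 0.12844 kg m²; centre at d = 0.78 m, so I = I_cm + Md² gives I = 0.12844 + (3.8)(0.78)² = 2.4404 kg m².
Thin ring: I_cm = (1/2)MR² = (1/2)(4.6)(0.47)² = 0.50807 kg m²; centre at d = 0.39 m, so I = I_cm + Md² gives I = 0.50807 + (4.6)(0.39)² = 1.2077 kg m².
Thin ring: I_cm = MR² = (4)(0.21)² = 0.1764 kg m²; axis through the centre, so I = 0.1764 kg m².
Thin disk: I_cm = (1/4)MR² = (1/4)(2.7)(0.26)² = 0.04563 kg m²; centre at d = 0.53 m, so I = I_cm + Md² gives I = 0.04563 + (2.7)(0.53)² = 0.80406 kg m².
Total I = 2.4404 + 1.2077 + 0.1764 + 0.80406 = 4.6286 kg m².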